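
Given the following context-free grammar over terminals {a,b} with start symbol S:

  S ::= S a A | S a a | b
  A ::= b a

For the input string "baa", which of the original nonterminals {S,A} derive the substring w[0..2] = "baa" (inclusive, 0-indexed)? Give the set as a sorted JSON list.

Convert to CNF:
  S -> S X2 | S X3 | b
  A -> T0 T1
  T0 -> b
  T1 -> a
  X2 -> T1 A
  X3 -> T1 T1

CYK fill — only the sub-triangle for w[0..2]:
  [0..0]={S,T0}  "b"  orig:{S}
  [1..1]={T1}  "a"  orig:{}
  [2..2]={T1}  "a"  orig:{}
  [0..1]={A}  "ba"
  [1..2]={X3}  "aa"  orig:{}
  [0..2]={S}  "baa"

Original NTs in T[0,2] deriving "baa": ["S"]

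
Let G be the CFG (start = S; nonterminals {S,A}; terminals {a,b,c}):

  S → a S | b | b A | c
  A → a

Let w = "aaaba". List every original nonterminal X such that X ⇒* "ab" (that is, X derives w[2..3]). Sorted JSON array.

Convert to CNF:
  S -> T0 S | T1 A | b | c
  A -> a
  T0 -> a
  T1 -> b

CYK fill, restricted to cells inside w[2..3]:
  T[2,2] 'a' = {A,T0}  orig:{A}
  T[3,3] 'b' = {S,T1}  orig:{S}
  T[2,3] 'ab' = {S}

Original NTs in T[2,3] deriving "ab": ["S"]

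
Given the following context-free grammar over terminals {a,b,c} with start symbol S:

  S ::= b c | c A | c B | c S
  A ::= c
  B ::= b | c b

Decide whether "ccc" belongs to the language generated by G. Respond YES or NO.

CNF form of G:
  S -> T0 A | T0 B | T0 S | T1 T0
  A -> c
  B -> T0 T1 | b
  T0 -> c
  T1 -> b

Fill CYK table bottom-up:
  cell(0,0) c: {A,T0}  orig:{A}
  cell(1,1) c: {A,T0}  orig:{A}
  cell(2,2) c: {A,T0}  orig:{A}
  cell(0,1) cc: {S}
  cell(1,2) cc: {S}
  cell(0,2) ccc: {S}

S ∈ T[0,2] ⇒ YES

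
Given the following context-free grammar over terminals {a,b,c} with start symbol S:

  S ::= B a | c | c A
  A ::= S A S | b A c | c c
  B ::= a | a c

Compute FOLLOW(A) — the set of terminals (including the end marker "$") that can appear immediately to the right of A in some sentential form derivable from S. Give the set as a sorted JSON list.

FIRST iteration:
[1]
  A via A→b A c: +{b}
  A via A→c c: +{c}
  B via B→a: +{a}
  S via S→B a: +{a}
  S via S→c: +{c}
  S: {a,c}  A: {b,c}  B: {a}
[2]
  A via A→S A S: +{a}
  S: {a,c}  A: {a,b,c}  B: {a}
[3] (no change)
  S: {a,c}  A: {a,b,c}  B: {a}

FOLLOW iteration:
initialize: $ ∈ FOLLOW(S)
[1]
  A→S A S: FOLLOW(S) ⊇ FIRST(A) = {a,b,c}; new: +{a,b,c}
  A→S A S: FOLLOW(A) ⊇ FIRST(S) = {a,c}; new: +{a,c}
  S→B a: FOLLOW(B) ⊇ FIRST(a) = {a}; new: +{a}
  S→c A: FOLLOW(A) ⊇ FOLLOW(S) ⊇ {$,a,b,c}; new: +{$,b}
  FOLLOW(S)={$,a,b,c}  FOLLOW(A)={$,a,b,c}  FOLLOW(B)={a}
[2] (stable)
  FOLLOW(S)={$,a,b,c}  FOLLOW(A)={$,a,b,c}  FOLLOW(B)={a}

FOLLOW(A) = ["$", "a", "b", "c"]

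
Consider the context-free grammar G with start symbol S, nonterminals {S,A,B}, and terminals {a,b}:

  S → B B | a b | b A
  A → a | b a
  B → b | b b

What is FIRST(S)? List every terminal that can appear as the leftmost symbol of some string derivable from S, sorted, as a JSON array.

Compute FIRST by fixpoint:
round 1:
  A via A→a: +{a}
  A via A→b a: +{b}
  B via B→b: +{b}
  S via S→B B: +{b}
  S via S→a b: +{a}
  FIRST(S)={a,b}  FIRST(A)={a,b}  FIRST(B)={b}
round 2: done
  FIRST(S)={a,b}  FIRST(A)={a,b}  FIRST(B)={b}

FIRST(S) = ["a", "b"]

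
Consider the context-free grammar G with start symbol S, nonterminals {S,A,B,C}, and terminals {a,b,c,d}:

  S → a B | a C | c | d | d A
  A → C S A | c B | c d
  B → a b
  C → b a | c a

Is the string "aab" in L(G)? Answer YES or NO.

CNF form of G:
  S -> T1 A | T2 B | T2 C | c | d
  A -> C X4 | T0 B | T0 T1
  B -> T2 T3
  C -> T0 T2 | T3 T2
  T0 -> c
  T1 -> d
  T2 -> a
  T3 -> b
  X4 -> S A

CYK table (by increasing span):
  [0..0]={T2}  "a"  orig:{}
  [1..1]={T2}  "a"  orig:{}
  [2..2]={T3}  "b"  orig:{}
  [0..1]=∅  "aa"
  [1..2]={B}  "ab"
  [0..2]={S}  "aab"

S ∈ T[0,2] ⇒ YES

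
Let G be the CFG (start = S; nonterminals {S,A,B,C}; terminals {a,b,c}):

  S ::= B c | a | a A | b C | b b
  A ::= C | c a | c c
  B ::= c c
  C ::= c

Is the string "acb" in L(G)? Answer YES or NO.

CNF form of G:
  S -> B T0 | T1 A | T2 C | T2 T2 | a
  A -> T0 T0 | T0 T1 | c
  B -> T0 T0
  C -> c
  T0 -> c
  T1 -> a
  T2 -> b

Fill CYK table bottom-up:
  [0..0]={S,T1}  "a"  orig:{S}
  [1..1]={A,C,T0}  "c"  orig:{A,C}
  [2..2]={T2}  "b"  orig:{}
  [0..1]={S}  "ac"
  [1..2]=∅  "cb"
  [0..2]=∅  "acb"

S ∉ T[0,2] ⇒ NO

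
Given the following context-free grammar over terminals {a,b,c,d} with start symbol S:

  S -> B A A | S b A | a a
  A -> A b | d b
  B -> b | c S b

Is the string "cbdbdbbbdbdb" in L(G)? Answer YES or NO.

Convert to CNF:
  S -> B X5 | S X6 | T3 T3
  A -> A T0 | T1 T0
  B -> T2 X4 | b
  T0 -> b
  T1 -> d
  T2 -> c
  T3 -> a
  X4 -> S T0
  X5 -> A A
  X6 -> T0 A

CYK table (by increasing span):
  [0..0]={T2}  "c"  orig:{}
  [1..1]={B,T0}  "b"  orig:{B}
  [2..2]={T1}  "d"  orig:{}
  [3..3]={B,T0}  "b"  orig:{B}
  [4..4]={T1}  "d"  orig:{}
  [5..5]={B,T0}  "b"  orig:{B}
  [6..6]={B,T0}  "b"  orig:{B}
  [7..7]={B,T0}  "b"  orig:{B}
  [8..8]={T1}  "d"  orig:{}
  [9..9]={B,T0}  "b"  orig:{B}
  [10..10]={T1}  "d"  orig:{}
  [11..11]={B,T0}  "b"  orig:{B}
  [0..1]=∅  "cb"
  [1..2]=∅  "bd"
  [2..3]={A}  "db"
  [3..4]=∅  "bd"
  [4..5]={A}  "db"
  [5..6]=∅  "bb"
  [6..7]=∅  "bb"
  [7..8]=∅  "bd"
  [8..9]={A}  "db"
  [9..10]=∅  "bd"
  [10..11]={A}  "db"
  [0..2]=∅  "cbd"
  [1..3]={X6}  "bdb"  orig:{}
  [2..4]=∅  "dbd"
  [3..5]={X6}  "bdb"  orig:{}
  [4..6]={A}  "dbb"
  [5..7]=∅  "bbb"
  [6..8]=∅  "bbd"
  [7..9]={X6}  "bdb"  orig:{}
  [8..10]=∅  "dbd"
  [9..11]={X6}  "bdb"  orig:{}
  [0..3]=∅  "cbdb"
  [1..4]=∅  "bdbd"
  [2..5]={X5}  "dbdb"  orig:{}
  [3..6]={X6}  "bdbb"  orig:{}
  [4..7]={A}  "dbbb"
  [5..8]=∅  "bbbd"
  [6..9]=∅  "bbdb"
  [7..10]=∅  "bdbd"
  [8..11]={X5}  "dbdb"  orig:{}
  [0..4]=∅  "cbdbd"
  [1..5]={S}  "bdbdb"
  [2..6]={X5}  "dbdbb"  orig:{}
  [3..7]={X6}  "bdbbb"  orig:{}
  [4..8]=∅  "dbbbd"
  [5..9]=∅  "bbbdb"
  [6..10]=∅  "bbdbd"
  [7..11]={S}  "bdbdb"
  [0..5]=∅  "cbdbdb"
  [1..6]={S,X4}  "bdbdbb"  orig:{S}
  [2..7]={X5}  "dbdbbb"  orig:{}
  [3..8]=∅  "bdbbbd"
  [4..9]={X5}  "dbbbdb"  orig:{}
  [5..10]=∅  "bbbdbd"
  [6..11]=∅  "bbdbdb"
  [0..6]={B}  "cbdbdbb"
  [1..7]={S,X4}  "bdbdbbb"  orig:{S}
  [2..8]=∅  "dbdbbbd"
  [3..9]={S}  "bdbbbdb"
  [4..10]=∅  "dbbbdbd"
  [5..11]=∅  "bbbdbdb"
  [0..7]={B}  "cbdbdbbb"
  [1..8]=∅  "bdbdbbbd"
  [2..9]=∅  "dbdbbbdb"
  [3..10]=∅  "bdbbbdbd"
  [4..11]=∅  "dbbbdbdb"
  [0..8]=∅  "cbdbdbbbd"
  [1..9]={S}  "bdbdbbbdb"
  [2..10]=∅  "dbdbbbdbd"
  [3..11]=∅  "bdbbbdbdb"
  [0..9]=∅  "cbdbdbbbdb"
  [1..10]=∅  "bdbdbbbdbd"
  [2..11]=∅  "dbdbbbdbdb"
  [0..10]=∅  "cbdbdbbbdbd"
  [1..11]=∅  "bdbdbbbdbdb"
  [0..11]={S}  "cbdbdbbbdbdb"

S ∈ T[0,11] ⇒ YES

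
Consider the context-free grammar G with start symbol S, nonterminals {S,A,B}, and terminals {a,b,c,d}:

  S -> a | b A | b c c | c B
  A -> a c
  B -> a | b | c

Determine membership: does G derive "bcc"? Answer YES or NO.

CNF form of G:
  S -> T1 B | T2 A | T2 X3 | a
  A -> T0 T1
  B -> a | b | c
  T0 -> a
  T1 -> c
  T2 -> b
  X3 -> T1 T1

Fill CYK table bottom-up:
  cell(0,0) b: {B,T2}  orig:{B}
  cell(1,1) c: {B,T1}  orig:{B}
  cell(2,2) c: {B,T1}  orig:{B}
  cell(0,1) bc: ∅
  cell(1,2) cc: {S,X3}  orig:{S}
  cell(0,2) bcc: {S}

S ∈ T[0,2] ⇒ YES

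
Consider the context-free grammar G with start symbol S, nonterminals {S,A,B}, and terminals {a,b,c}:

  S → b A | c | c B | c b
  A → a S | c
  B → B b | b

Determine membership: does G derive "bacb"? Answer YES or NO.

CNF form of G:
  S -> T1 A | T2 B | T2 T1 | c
  A -> T0 S | c
  B -> B T1 | b
  T0 -> a
  T1 -> b
  T2 -> c

CYK fill:
  T[0,0] 'b' = {B,T1}  orig:{B}
  T[1,1] 'a' = {T0}  orig:{}
  T[2,2] 'c' = {A,S,T2}  orig:{A,S}
  T[3,3] 'b' = {B,T1}  orig:{B}
  T[0,1] 'ba' = ∅
  T[1,2] 'ac' = {A}
  T[2,3] 'cb' = {S}
  T[0,2] 'bac' = {S}
  T[1,3] 'acb' = {A}
  T[0,3] 'bacb' = {S}

S ∈ T[0,3] ⇒ YES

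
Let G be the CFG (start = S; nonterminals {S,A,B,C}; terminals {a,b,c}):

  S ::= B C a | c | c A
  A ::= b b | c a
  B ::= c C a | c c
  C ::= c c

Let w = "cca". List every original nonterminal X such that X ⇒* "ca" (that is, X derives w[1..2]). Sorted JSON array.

CNF form of G:
  S -> B X4 | T1 A | c
  A -> T0 T0 | T1 T2
  B -> T1 T1 | T1 X3
  C -> T1 T1
  T0 -> b
  T1 -> c
  T2 -> a
  X3 -> C T2
  X4 -> C T2

CYK table (by increasing span) (cells [i..j] with 1 ≤ i ≤ j ≤ 2 only):
  T[1,1] 'c' = {S,T1}  orig:{S}
  T[2,2] 'a' = {T2}  orig:{}
  T[1,2] 'ca' = {A}

Original NTs in T[1,2] deriving "ca": ["A"]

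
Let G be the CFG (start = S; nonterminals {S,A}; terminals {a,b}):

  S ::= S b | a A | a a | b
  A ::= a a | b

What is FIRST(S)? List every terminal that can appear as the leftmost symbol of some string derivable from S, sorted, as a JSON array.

FIRST sets, iterate to fixpoint:
round 1:
  A via A→a a: +{a}
  A via A→b: +{b}
  S via S→a A: +{a}
  S via S→b: +{b}
  FIRST(S)={a,b}  FIRST(A)={a,b}
round 2: (no change)
  FIRST(S)={a,b}  FIRST(A)={a,b}

FIRST(S) = ["a", "b"]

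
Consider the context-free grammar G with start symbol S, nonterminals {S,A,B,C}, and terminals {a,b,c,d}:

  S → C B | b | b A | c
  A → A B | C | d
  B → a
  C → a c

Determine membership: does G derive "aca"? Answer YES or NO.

Convert to CNF:
  S -> C B | T2 A | b | c
  A -> A B | T0 T1 | d
  B -> a
  C -> T0 T1
  T0 -> a
  T1 -> c
  T2 -> b

CYK fill:
  [0..0]={B,T0}  "a"  orig:{B}
  [1..1]={S,T1}  "c"  orig:{S}
  [2..2]={B,T0}  "a"  orig:{B}
  [0..1]={A,C}  "ac"
  [1..2]=∅  "ca"
  [0..2]={A,S}  "aca"

S ∈ T[0,2] ⇒ YES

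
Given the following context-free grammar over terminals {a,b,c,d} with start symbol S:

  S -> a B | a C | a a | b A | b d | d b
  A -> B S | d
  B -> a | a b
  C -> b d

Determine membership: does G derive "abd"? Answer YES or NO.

Convert to CNF:
  S -> T0 B | T0 C | T0 T0 | T1 A | T1 T2 | T2 T1
  A -> B S | d
  B -> T0 T1 | a
  C -> T1 T2
  T0 -> a
  T1 -> b
  T2 -> d

Fill CYK table bottom-up:
  cell(0,0) a: {B,T0}  orig:{B}
  cell(1,1) b: {T1}  orig:{}
  cell(2,2) d: {A,T2}  orig:{A}
  cell(0,1) ab: {B}
  cell(1,2) bd: {C,S}
  cell(0,2) abd: {A,S}

S ∈ T[0,2] ⇒ YES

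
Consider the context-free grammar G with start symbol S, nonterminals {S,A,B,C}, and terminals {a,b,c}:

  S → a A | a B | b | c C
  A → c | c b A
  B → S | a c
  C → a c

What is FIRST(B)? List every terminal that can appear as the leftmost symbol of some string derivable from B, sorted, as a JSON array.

Compute FIRST by fixpoint:
pass 1:
  A via A→c: +{c}
  B via B→a c: +{a}
  C via C→a c: +{a}
  S via S→a A: +{a}
  S via S→b: +{b}
  S via S→c C: +{c}
  FIRST(S)={a,b,c}  FIRST(A)={c}  FIRST(B)={a}  FIRST(C)={a}
pass 2:
  B via B→S: +{b,c}
  FIRST(S)={a,b,c}  FIRST(A)={c}  FIRST(B)={a,b,c}  FIRST(C)={a}
pass 3: (stable)
  FIRST(S)={a,b,c}  FIRST(A)={c}  FIRST(B)={a,b,c}  FIRST(C)={a}

FIRST(B) = ["a", "b", "c"]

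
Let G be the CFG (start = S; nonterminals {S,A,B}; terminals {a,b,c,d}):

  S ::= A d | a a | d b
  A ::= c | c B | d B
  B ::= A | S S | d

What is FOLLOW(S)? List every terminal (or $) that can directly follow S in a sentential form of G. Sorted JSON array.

Compute FIRST by fixpoint:
iter 1:
  A via A→c: +{c}
  A via A→d B: +{d}
  B via B→A: +{c,d}
  S via S→A d: +{c,d}
  S via S→a a: +{a}
  FIRST[S]={a,c,d}  FIRST[A]={c,d}  FIRST[B]={c,d}
iter 2:
  B via B→S S: +{a}
  FIRST[S]={a,c,d}  FIRST[A]={c,d}  FIRST[B]={a,c,d}
iter 3: (no change)
  FIRST[S]={a,c,d}  FIRST[A]={c,d}  FIRST[B]={a,c,d}

FOLLOW sets:
FOLLOW(S) := {$}
iter 1:
  B→S S: FOLLOW(S) ⊇ FIRST(S) = {a,c,d}; new: +{a,c,d}
  S→A d: FOLLOW(A) ⊇ FIRST(d) = {d}; new: +{d}
  FOLLOW(S)={$,a,c,d}  FOLLOW(A)={d}  FOLLOW(B)={}
iter 2:
  A→c B: FOLLOW(B) ⊇ FOLLOW(A) ⊇ {d}; new: +{d}
  FOLLOW(S)={$,a,c,d}  FOLLOW(A)={d}  FOLLOW(B)={d}
iter 3: — fixpoint
  FOLLOW(S)={$,a,c,d}  FOLLOW(A)={d}  FOLLOW(B)={d}

FOLLOW(S) = ["$", "a", "c", "d"]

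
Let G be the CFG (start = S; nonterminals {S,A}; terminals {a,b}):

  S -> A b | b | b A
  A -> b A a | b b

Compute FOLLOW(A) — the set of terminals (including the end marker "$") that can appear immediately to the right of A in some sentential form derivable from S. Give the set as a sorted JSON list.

FIRST sets, iterate to fixpoint:
round 1:
  A via A→b A a: +{b}
  S via S→A b: +{b}
  FIRST(S)={b}  FIRST(A)={b}
round 2: (stable)
  FIRST(S)={b}  FIRST(A)={b}

FOLLOW iteration:
FOLLOW(S) := {$}
iter 1:
  A→b A a: FOLLOW(A) ⊇ FIRST(a) = {a}; new: +{a}
  S→A b: FOLLOW(A) ⊇ FIRST(b) = {b}; new: +{b}
  S→b A: FOLLOW(A) ⊇ FOLLOW(S) ⊇ {$}; new: +{$}
  FOLLOW(S)={$}  FOLLOW(A)={$,a,b}
iter 2: (no change)
  FOLLOW(S)={$}  FOLLOW(A)={$,a,b}

FOLLOW(A) = ["$", "a", "b"]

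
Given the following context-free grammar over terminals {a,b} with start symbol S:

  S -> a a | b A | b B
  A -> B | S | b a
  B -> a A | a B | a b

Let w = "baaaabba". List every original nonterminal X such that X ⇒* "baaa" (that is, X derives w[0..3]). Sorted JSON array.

CNF form of G:
  S -> T0 T0 | T1 A | T1 B
  A -> T0 A | T0 B | T0 T0 | T0 T1 | T1 A | T1 B | T1 T0
  B -> T0 A | T0 B | T0 T1
  T0 -> a
  T1 -> b

CYK table (by increasing span) — only the sub-triangle for w[0..3]:
  T[0,0] 'b' = {T1}  orig:{}
  T[1,1] 'a' = {T0}  orig:{}
  T[2,2] 'a' = {T0}  orig:{}
  T[3,3] 'a' = {T0}  orig:{}
  T[0,1] 'ba' = {A}
  T[1,2] 'aa' = {A,S}
  T[2,3] 'aa' = {A,S}
  T[0,2] 'baa' = {A,S}
  T[1,3] 'aaa' = {A,B}
  T[0,3] 'baaa' = {A,S}

Original NTs in T[0,3] deriving "baaa": ["A", "S"]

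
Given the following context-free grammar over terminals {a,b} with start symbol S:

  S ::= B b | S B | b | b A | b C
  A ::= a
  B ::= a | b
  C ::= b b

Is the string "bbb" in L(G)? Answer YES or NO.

CNF form of G:
  S -> B T0 | S B | T0 A | T0 C | b
  A -> a
  B -> a | b
  C -> T0 T0
  T0 -> b

CYK table (by increasing span):
  [0..0]={B,S,T0}  "b"  orig:{B,S}
  [1..1]={B,S,T0}  "b"  orig:{B,S}
  [2..2]={B,S,T0}  "b"  orig:{B,S}
  [0..1]={C,S}  "bb"
  [1..2]={C,S}  "bb"
  [0..2]={S}  "bbb"

S ∈ T[0,2] ⇒ YES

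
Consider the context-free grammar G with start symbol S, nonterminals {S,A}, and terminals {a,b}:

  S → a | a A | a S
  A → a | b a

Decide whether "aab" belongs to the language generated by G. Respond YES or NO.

Convert to CNF:
  S -> T1 A | T1 S | a
  A -> T0 T1 | a
  T0 -> b
  T1 -> a

Fill CYK table bottom-up:
  [0..0]={A,S,T1}  "a"  orig:{A,S}
  [1..1]={A,S,T1}  "a"  orig:{A,S}
  [2..2]={T0}  "b"  orig:{}
  [0..1]={S}  "aa"
  [1..2]=∅  "ab"
  [0..2]=∅  "aab"

S ∉ T[0,2] ⇒ NO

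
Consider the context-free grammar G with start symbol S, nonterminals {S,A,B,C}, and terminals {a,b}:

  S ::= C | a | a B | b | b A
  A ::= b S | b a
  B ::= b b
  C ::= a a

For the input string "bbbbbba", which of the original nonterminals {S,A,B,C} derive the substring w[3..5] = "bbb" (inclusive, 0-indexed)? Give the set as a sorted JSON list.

CNF form of G:
  S -> T0 A | T1 B | T1 T1 | a | b
  A -> T0 S | T0 T1
  B -> T0 T0
  C -> T1 T1
  T0 -> b
  T1 -> a

Fill CYK table bottom-up, restricted to cells inside w[3..5]:
  cell(3,3) b: {S,T0}  orig:{S}
  cell(4,4) b: {S,T0}  orig:{S}
  cell(5,5) b: {S,T0}  orig:{S}
  cell(3,4) bb: {A,B}
  cell(4,5) bb: {A,B}
  cell(3,5) bbb: {S}

Original NTs in T[3,5] deriving "bbb": ["S"]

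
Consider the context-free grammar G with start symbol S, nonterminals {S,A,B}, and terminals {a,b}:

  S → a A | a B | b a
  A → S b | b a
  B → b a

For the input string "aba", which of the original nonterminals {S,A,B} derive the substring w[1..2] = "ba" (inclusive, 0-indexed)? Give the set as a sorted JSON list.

CNF form of G:
  S -> T0 T1 | T1 A | T1 B
  A -> S T0 | T0 T1
  B -> T0 T1
  T0 -> b
  T1 -> a

Fill CYK table bottom-up — only the sub-triangle for w[1..2]:
  cell(1,1) b: {T0}  orig:{}
  cell(2,2) a: {T1}  orig:{}
  cell(1,2) ba: {A,B,S}

Original NTs in T[1,2] deriving "ba": ["A", "B", "S"]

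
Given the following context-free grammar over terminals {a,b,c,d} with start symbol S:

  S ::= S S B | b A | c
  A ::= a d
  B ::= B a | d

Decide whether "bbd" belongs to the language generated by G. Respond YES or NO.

CNF form of G:
  S -> S X3 | T2 A | c
  A -> T0 T1
  B -> B T0 | d
  T0 -> a
  T1 -> d
  T2 -> b
  X3 -> S B

CYK table (by increasing span):
  [0..0]={T2}  "b"  orig:{}
  [1..1]={T2}  "b"  orig:{}
  [2..2]={B,T1}  "d"  orig:{B}
  [0..1]=∅  "bb"
  [1..2]=∅  "bd"
  [0..2]=∅  "bbd"

S ∉ T[0,2] ⇒ NO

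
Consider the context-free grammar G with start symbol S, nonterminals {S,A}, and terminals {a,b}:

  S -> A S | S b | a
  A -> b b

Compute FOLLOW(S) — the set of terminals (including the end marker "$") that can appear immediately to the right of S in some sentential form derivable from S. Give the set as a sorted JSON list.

FIRST sets, iterate to fixpoint:
[1]
  A via A→b b: +{b}
  S via S→A S: +{b}
  S via S→a: +{a}
  FIRST[S]={a,b}  FIRST[A]={b}
[2] (stable)
  FIRST[S]={a,b}  FIRST[A]={b}

Compute FOLLOW by fixpoint:
initialize: $ ∈ FOLLOW(S)
pass 1:
  S→A S: FOLLOW(A) ⊇ FIRST(S) = {a,b}; new: +{a,b}
  S→S b: FOLLOW(S) ⊇ FIRST(b) = {b}; new: +{b}
  FOLLOW(S)={$,b}  FOLLOW(A)={a,b}
pass 2: — fixpoint
  FOLLOW(S)={$,b}  FOLLOW(A)={a,b}

FOLLOW(S) = ["$", "b"]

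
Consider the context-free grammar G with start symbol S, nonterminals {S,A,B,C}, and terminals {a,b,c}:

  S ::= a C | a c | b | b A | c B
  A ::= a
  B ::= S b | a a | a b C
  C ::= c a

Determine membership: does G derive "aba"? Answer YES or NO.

CNF form of G:
  S -> T0 A | T1 C | T1 T2 | T2 B | b
  A -> a
  B -> S T0 | T1 T1 | T1 X3
  C -> T2 T1
  T0 -> b
  T1 -> a
  T2 -> c
  X3 -> T0 C

Fill CYK table bottom-up:
  cell(0,0) a: {A,T1}  orig:{A}
  cell(1,1) b: {S,T0}  orig:{S}
  cell(2,2) a: {A,T1}  orig:{A}
  cell(0,1) ab: ∅
  cell(1,2) ba: {S}
  cell(0,2) aba: ∅

S ∉ T[0,2] ⇒ NO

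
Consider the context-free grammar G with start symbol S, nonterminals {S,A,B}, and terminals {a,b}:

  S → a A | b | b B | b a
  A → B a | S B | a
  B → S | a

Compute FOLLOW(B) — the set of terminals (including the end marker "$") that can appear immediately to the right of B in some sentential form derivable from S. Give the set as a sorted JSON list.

FIRST sets, iterate to fixpoint:
iter 1:
  A via A→a: +{a}
  B via B→a: +{a}
  S via S→a A: +{a}
  S via S→b: +{b}
  FIRST(S)={a,b}  FIRST(A)={a}  FIRST(B)={a}
iter 2:
  A via A→S B: +{b}
  B via B→S: +{b}
  FIRST(S)={a,b}  FIRST(A)={a,b}  FIRST(B)={a,b}
iter 3: — fixpoint
  FIRST(S)={a,b}  FIRST(A)={a,b}  FIRST(B)={a,b}

FOLLOW iteration:
initialize: $ ∈ FOLLOW(S)
pass 1:
  A→B a: FOLLOW(B) ⊇ FIRST(a) = {a}; new: +{a}
  A→S B: FOLLOW(S) ⊇ FIRST(B) = {a,b}; new: +{a,b}
  S→a A: FOLLOW(A) ⊇ FOLLOW(S) ⊇ {$,a,b}; new: +{$,a,b}
  S→b B: FOLLOW(B) ⊇ FOLLOW(S) ⊇ {$,a,b}; new: +{$,b}
  S: {$,a,b}  A: {$,a,b}  B: {$,a,b}
pass 2: done
  S: {$,a,b}  A: {$,a,b}  B: {$,a,b}

FOLLOW(B) = ["$", "a", "b"]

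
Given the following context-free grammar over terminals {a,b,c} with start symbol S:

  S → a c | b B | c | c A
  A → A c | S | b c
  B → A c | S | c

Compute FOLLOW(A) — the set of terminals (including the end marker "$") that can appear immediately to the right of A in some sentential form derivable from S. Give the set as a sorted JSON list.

FIRST sets, iterate to fixpoint:
pass 1:
  A via A→b c: +{b}
  B via B→A c: +{b}
  B via B→c: +{c}
  S via S→a c: +{a}
  S via S→b B: +{b}
  S via S→c: +{c}
  FIRST[S]={a,b,c}  FIRST[A]={b}  FIRST[B]={b,c}
pass 2:
  A via A→S: +{a,c}
  B via B→A c: +{a}
  FIRST[S]={a,b,c}  FIRST[A]={a,b,c}  FIRST[B]={a,b,c}
pass 3: (no change)
  FIRST[S]={a,b,c}  FIRST[A]={a,b,c}  FIRST[B]={a,b,c}

FOLLOW sets:
FOLLOW(S) := {$}
iter 1:
  A→A c: FOLLOW(A) ⊇ FIRST(c) = {c}; new: +{c}
  A→S: FOLLOW(S) ⊇ FOLLOW(A) ⊇ {c}; new: +{c}
  S→b B: FOLLOW(B) ⊇ FOLLOW(S) ⊇ {$,c}; new: +{$,c}
  S→c A: FOLLOW(A) ⊇ FOLLOW(S) ⊇ {$,c}; new: +{$}
  S: {$,c}  A: {$,c}  B: {$,c}
iter 2: (no change)
  S: {$,c}  A: {$,c}  B: {$,c}

FOLLOW(A) = ["$", "c"]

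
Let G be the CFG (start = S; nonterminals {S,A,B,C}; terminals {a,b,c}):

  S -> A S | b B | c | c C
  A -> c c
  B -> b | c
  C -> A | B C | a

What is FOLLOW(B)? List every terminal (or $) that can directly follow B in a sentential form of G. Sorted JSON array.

FIRST iteration:
pass 1:
  A via A→c c: +{c}
  B via B→b: +{b}
  B via B→c: +{c}
  C via C→A: +{c}
  C via C→B C: +{b}
  C via C→a: +{a}
  S via S→A S: +{c}
  S via S→b B: +{b}
  S: {b,c}  A: {c}  B: {b,c}  C: {a,b,c}
pass 2: (stable)
  S: {b,c}  A: {c}  B: {b,c}  C: {a,b,c}

FOLLOW iteration:
seed FOLLOW(S) with $
round 1:
  C→B C: FOLLOW(B) ⊇ FIRST(C) = {a,b,c}; new: +{a,b,c}
  S→A S: FOLLOW(A) ⊇ FIRST(S) = {b,c}; new: +{b,c}
  S→b B: FOLLOW(B) ⊇ FOLLOW(S) ⊇ {$}; new: +{$}
  S→c C: FOLLOW(C) ⊇ FOLLOW(S) ⊇ {$}; new: +{$}
  S: {$}  A: {b,c}  B: {$,a,b,c}  C: {$}
round 2:
  C→A: FOLLOW(A) ⊇ FOLLOW(C) ⊇ {$}; new: +{$}
  S: {$}  A: {$,b,c}  B: {$,a,b,c}  C: {$}
round 3: — fixpoint
  S: {$}  A: {$,b,c}  B: {$,a,b,c}  C: {$}

FOLLOW(B) = ["$", "a", "b", "c"]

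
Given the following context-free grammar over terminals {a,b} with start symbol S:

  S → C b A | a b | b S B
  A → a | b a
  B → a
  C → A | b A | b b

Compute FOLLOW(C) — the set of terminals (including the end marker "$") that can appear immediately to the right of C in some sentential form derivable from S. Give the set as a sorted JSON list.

FIRST sets, iterate to fixpoint:
[1]
  A via A→a: +{a}
  A via A→b a: +{b}
  B via B→a: +{a}
  C via C→A: +{a,b}
  S via S→C b A: +{a,b}
  S: {a,b}  A: {a,b}  B: {a}  C: {a,b}
[2] (stable)
  S: {a,b}  A: {a,b}  B: {a}  C: {a,b}

FOLLOW iteration:
FOLLOW(S) := {$}
[1]
  S→C b A: FOLLOW(C) ⊇ FIRST(b) = {b}; new: +{b}
  S→C b A: FOLLOW(A) ⊇ FOLLOW(S) ⊇ {$}; new: +{$}
  S→b S B: FOLLOW(S) ⊇ FIRST(B) = {a}; new: +{a}
  S→b S B: FOLLOW(B) ⊇ FOLLOW(S) ⊇ {$,a}; new: +{$,a}
  S: {$,a}  A: {$}  B: {$,a}  C: {b}
[2]
  C→A: FOLLOW(A) ⊇ FOLLOW(C) ⊇ {b}; new: +{b}
  S→C b A: FOLLOW(A) ⊇ FOLLOW(S) ⊇ {$,a}; new: +{a}
  S: {$,a}  A: {$,a,b}  B: {$,a}  C: {b}
[3] (stable)
  S: {$,a}  A: {$,a,b}  B: {$,a}  C: {b}

FOLLOW(C) = ["b"]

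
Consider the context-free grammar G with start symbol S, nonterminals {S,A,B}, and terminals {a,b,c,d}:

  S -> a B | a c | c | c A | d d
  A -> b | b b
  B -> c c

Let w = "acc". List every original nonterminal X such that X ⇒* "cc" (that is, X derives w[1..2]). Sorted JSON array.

CNF form of G:
  S -> T1 A | T2 B | T2 T1 | T3 T3 | c
  A -> T0 T0 | b
  B -> T1 T1
  T0 -> b
  T1 -> c
  T2 -> a
  T3 -> d

CYK fill — only the sub-triangle for w[1..2]:
  cell(1,1) c: {S,T1}  orig:{S}
  cell(2,2) c: {S,T1}  orig:{S}
  cell(1,2) cc: {B}

Original NTs in T[1,2] deriving "cc": ["B"]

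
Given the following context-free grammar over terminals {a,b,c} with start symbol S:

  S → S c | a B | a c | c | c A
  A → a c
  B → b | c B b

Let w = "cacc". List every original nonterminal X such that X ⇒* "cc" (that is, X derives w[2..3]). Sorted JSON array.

CNF form of G:
  S -> S T1 | T0 B | T0 T1 | T1 A | c
  A -> T0 T1
  B -> T1 X3 | b
  T0 -> a
  T1 -> c
  T2 -> b
  X3 -> B T2

CYK fill — only the sub-triangle for w[2..3]:
  T[2,2] 'c' = {S,T1}  orig:{S}
  T[3,3] 'c' = {S,T1}  orig:{S}
  T[2,3] 'cc' = {S}

Original NTs in T[2,3] deriving "cc": ["S"]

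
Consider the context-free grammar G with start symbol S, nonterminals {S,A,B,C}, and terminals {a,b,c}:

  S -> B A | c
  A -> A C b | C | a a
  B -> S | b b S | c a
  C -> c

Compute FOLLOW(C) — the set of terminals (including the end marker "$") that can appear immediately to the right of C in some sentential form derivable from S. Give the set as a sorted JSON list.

FIRST sets, iterate to fixpoint:
round 1:
  A via A→a a: +{a}
  B via B→b b S: +{b}
  B via B→c a: +{c}
  C via C→c: +{c}
  S via S→B A: +{b,c}
  FIRST[S]={b,c}  FIRST[A]={a}  FIRST[B]={b,c}  FIRST[C]={c}
round 2:
  A via A→C: +{c}
  FIRST[S]={b,c}  FIRST[A]={a,c}  FIRST[B]={b,c}  FIRST[C]={c}
round 3: — fixpoint
  FIRST[S]={b,c}  FIRST[A]={a,c}  FIRST[B]={b,c}  FIRST[C]={c}

FOLLOW sets:
initialize: $ ∈ FOLLOW(S)
[1]
  A→A C b: FOLLOW(A) ⊇ FIRST(C) = {c}; new: +{c}
  A→A C b: FOLLOW(C) ⊇ FIRST(b) = {b}; new: +{b}
  A→C: FOLLOW(C) ⊇ FOLLOW(A) ⊇ {c}; new: +{c}
  S→B A: FOLLOW(B) ⊇ FIRST(A) = {a,c}; new: +{a,c}
  S→B A: FOLLOW(A) ⊇ FOLLOW(S) ⊇ {$}; new: +{$}
  FOLLOW[S]={$}  FOLLOW[A]={$,c}  FOLLOW[B]={a,c}  FOLLOW[C]={b,c}
[2]
  A→C: FOLLOW(C) ⊇ FOLLOW(A) ⊇ {$,c}; new: +{$}
  B→S: FOLLOW(S) ⊇ FOLLOW(B) ⊇ {a,c}; new: +{a,c}
  S→B A: FOLLOW(A) ⊇ FOLLOW(S) ⊇ {$,a,c}; new: +{a}
  FOLLOW[S]={$,a,c}  FOLLOW[A]={$,a,c}  FOLLOW[B]={a,c}  FOLLOW[C]={$,b,c}
[3]
  A→C: FOLLOW(C) ⊇ FOLLOW(A) ⊇ {$,a,c}; new: +{a}
  FOLLOW[S]={$,a,c}  FOLLOW[A]={$,a,c}  FOLLOW[B]={a,c}  FOLLOW[C]={$,a,b,c}
[4] (no change)
  FOLLOW[S]={$,a,c}  FOLLOW[A]={$,a,c}  FOLLOW[B]={a,c}  FOLLOW[C]={$,a,b,c}

FOLLOW(C) = ["$", "a", "b", "c"]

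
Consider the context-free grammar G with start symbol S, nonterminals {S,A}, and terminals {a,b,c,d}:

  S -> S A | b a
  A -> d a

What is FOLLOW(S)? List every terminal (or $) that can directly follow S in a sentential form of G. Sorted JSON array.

Compute FIRST by fixpoint:
iter 1:
  A via A→d a: +{d}
  S via S→b a: +{b}
  FIRST(S)={b}  FIRST(A)={d}
iter 2: (stable)
  FIRST(S)={b}  FIRST(A)={d}

Compute FOLLOW by fixpoint:
seed FOLLOW(S) with $
[1]
  S→S A: FOLLOW(S) ⊇ FIRST(A) = {d}; new: +{d}
  S→S A: FOLLOW(A) ⊇ FOLLOW(S) ⊇ {$,d}; new: +{$,d}
  FOLLOW[S]={$,d}  FOLLOW[A]={$,d}
[2] — fixpoint
  FOLLOW[S]={$,d}  FOLLOW[A]={$,d}

FOLLOW(S) = ["$", "d"]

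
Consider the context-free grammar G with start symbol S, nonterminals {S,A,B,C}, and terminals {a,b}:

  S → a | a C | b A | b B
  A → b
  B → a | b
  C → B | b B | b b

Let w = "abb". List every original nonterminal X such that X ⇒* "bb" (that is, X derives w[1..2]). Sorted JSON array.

CNF form of G:
  S -> T0 A | T0 B | T1 C | a
  A -> b
  B -> a | b
  C -> T0 B | T0 T0 | a | b
  T0 -> b
  T1 -> a

Fill CYK table bottom-up, restricted to cells inside w[1..2]:
  T[1,1] 'b' = {A,B,C,T0}  orig:{A,B,C}
  T[2,2] 'b' = {A,B,C,T0}  orig:{A,B,C}
  T[1,2] 'bb' = {C,S}

Original NTs in T[1,2] deriving "bb": ["C", "S"]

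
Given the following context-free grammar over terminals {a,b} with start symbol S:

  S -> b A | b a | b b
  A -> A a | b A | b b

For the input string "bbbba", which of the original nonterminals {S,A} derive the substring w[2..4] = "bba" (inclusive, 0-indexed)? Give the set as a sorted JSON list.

CNF form of G:
  S -> T1 A | T1 T0 | T1 T1
  A -> A T0 | T1 A | T1 T1
  T0 -> a
  T1 -> b

CYK fill — only the sub-triangle for w[2..4]:
  [2..2]={T1}  "b"  orig:{}
  [3..3]={T1}  "b"  orig:{}
  [4..4]={T0}  "a"  orig:{}
  [2..3]={A,S}  "bb"
  [3..4]={S}  "ba"
  [2..4]={A}  "bba"

Original NTs in T[2,4] deriving "bba": ["A"]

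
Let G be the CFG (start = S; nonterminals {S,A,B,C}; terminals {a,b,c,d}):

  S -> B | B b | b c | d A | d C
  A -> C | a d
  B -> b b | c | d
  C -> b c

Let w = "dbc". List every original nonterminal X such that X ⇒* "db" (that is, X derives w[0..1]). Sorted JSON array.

Convert to CNF:
  S -> B T2 | T1 A | T1 C | T2 T2 | T2 T3 | c | d
  A -> T0 T1 | T2 T3
  B -> T2 T2 | c | d
  C -> T2 T3
  T0 -> a
  T1 -> d
  T2 -> b
  T3 -> c

Fill CYK table bottom-up — only the sub-triangle for w[0..1]:
  T[0,0] 'd' = {B,S,T1}  orig:{B,S}
  T[1,1] 'b' = {T2}  orig:{}
  T[0,1] 'db' = {S}

Original NTs in T[0,1] deriving "db": ["S"]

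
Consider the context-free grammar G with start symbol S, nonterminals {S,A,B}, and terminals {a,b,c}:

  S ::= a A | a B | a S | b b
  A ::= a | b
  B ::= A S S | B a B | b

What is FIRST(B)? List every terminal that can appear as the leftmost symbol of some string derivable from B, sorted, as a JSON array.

FIRST iteration:
[1]
  A via A→a: +{a}
  A via A→b: +{b}
  B via B→A S S: +{a,b}
  S via S→a A: +{a}
  S via S→b b: +{b}
  FIRST[S]={a,b}  FIRST[A]={a,b}  FIRST[B]={a,b}
[2] done
  FIRST[S]={a,b}  FIRST[A]={a,b}  FIRST[B]={a,b}

FIRST(B) = ["a", "b"]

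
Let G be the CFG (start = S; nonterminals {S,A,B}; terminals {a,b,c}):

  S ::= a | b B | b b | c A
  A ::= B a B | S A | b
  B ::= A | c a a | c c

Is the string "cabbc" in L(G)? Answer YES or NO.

CNF form of G:
  S -> T1 A | T2 B | T2 T2 | a
  A -> B X3 | S A | b
  B -> B X4 | S A | T1 T1 | T1 X5 | b
  T0 -> a
  T1 -> c
  T2 -> b
  X3 -> T0 B
  X4 -> T0 B
  X5 -> T0 T0

Fill CYK table bottom-up:
  cell(0,0) c: {T1}  orig:{}
  cell(1,1) a: {S,T0}  orig:{S}
  cell(2,2) b: {A,B,T2}  orig:{A,B}
  cell(3,3) b: {A,B,T2}  orig:{A,B}
  cell(4,4) c: {T1}  orig:{}
  cell(0,1) ca: ∅
  cell(1,2) ab: {A,B,X3,X4}  orig:{A,B}
  cell(2,3) bb: {S}
  cell(3,4) bc: ∅
  cell(0,2) cab: {S}
  cell(1,3) abb: ∅
  cell(2,4) bbc: ∅
  cell(0,3) cabb: {A,B}
  cell(1,4) abbc: ∅
  cell(0,4) cabbc: ∅

S ∉ T[0,4] ⇒ NO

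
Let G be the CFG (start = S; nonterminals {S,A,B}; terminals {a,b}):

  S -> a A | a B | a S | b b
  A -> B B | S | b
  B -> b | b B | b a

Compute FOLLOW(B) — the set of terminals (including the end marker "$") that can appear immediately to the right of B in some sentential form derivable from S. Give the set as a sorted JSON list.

FIRST sets, iterate to fixpoint:
iter 1:
  A via A→b: +{b}
  B via B→b: +{b}
  S via S→a A: +{a}
  S via S→b b: +{b}
  FIRST[S]={a,b}  FIRST[A]={b}  FIRST[B]={b}
iter 2:
  A via A→S: +{a}
  FIRST[S]={a,b}  FIRST[A]={a,b}  FIRST[B]={b}
iter 3: — fixpoint
  FIRST[S]={a,b}  FIRST[A]={a,b}  FIRST[B]={b}

FOLLOW sets:
seed FOLLOW(S) with $
iter 1:
  A→B B: FOLLOW(B) ⊇ FIRST(B) = {b}; new: +{b}
  S→a A: FOLLOW(A) ⊇ FOLLOW(S) ⊇ {$}; new: +{$}
  S→a B: FOLLOW(B) ⊇ FOLLOW(S) ⊇ {$}; new: +{$}
  FOLLOW[S]={$}  FOLLOW[A]={$}  FOLLOW[B]={$,b}
iter 2: (no change)
  FOLLOW[S]={$}  FOLLOW[A]={$}  FOLLOW[B]={$,b}

FOLLOW(B) = ["$", "b"]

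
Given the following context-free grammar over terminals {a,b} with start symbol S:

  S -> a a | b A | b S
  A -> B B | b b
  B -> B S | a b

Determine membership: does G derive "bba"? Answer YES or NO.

Convert to CNF:
  S -> T0 A | T0 S | T1 T1
  A -> B B | T0 T0
  B -> B S | T1 T0
  T0 -> b
  T1 -> a

CYK fill:
  cell(0,0) b: {T0}  orig:{}
  cell(1,1) b: {T0}  orig:{}
  cell(2,2) a: {T1}  orig:{}
  cell(0,1) bb: {A}
  cell(1,2) ba: ∅
  cell(0,2) bba: ∅

S ∉ T[0,2] ⇒ NO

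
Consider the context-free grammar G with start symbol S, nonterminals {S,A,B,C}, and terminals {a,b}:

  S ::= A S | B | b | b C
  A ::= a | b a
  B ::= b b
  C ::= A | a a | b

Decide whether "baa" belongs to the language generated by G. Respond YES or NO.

CNF form of G:
  S -> A S | T0 C | T0 T0 | b
  A -> T0 T1 | a
  B -> T0 T0
  C -> T0 T1 | T1 T1 | a | b
  T0 -> b
  T1 -> a

Fill CYK table bottom-up:
  T[0,0] 'b' = {C,S,T0}  orig:{C,S}
  T[1,1] 'a' = {A,C,T1}  orig:{A,C}
  T[2,2] 'a' = {A,C,T1}  orig:{A,C}
  T[0,1] 'ba' = {A,C,S}
  T[1,2] 'aa' = {C}
  T[0,2] 'baa' = {S}

S ∈ T[0,2] ⇒ YES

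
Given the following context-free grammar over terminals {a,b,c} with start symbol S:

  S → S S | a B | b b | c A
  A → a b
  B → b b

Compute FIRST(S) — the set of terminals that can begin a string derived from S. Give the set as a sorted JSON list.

Compute FIRST by fixpoint:
pass 1:
  A via A→a b: +{a}
  B via B→b b: +{b}
  S via S→a B: +{a}
  S via S→b b: +{b}
  S via S→c A: +{c}
  S: {a,b,c}  A: {a}  B: {b}
pass 2: done
  S: {a,b,c}  A: {a}  B: {b}

FIRST(S) = ["a", "b", "c"]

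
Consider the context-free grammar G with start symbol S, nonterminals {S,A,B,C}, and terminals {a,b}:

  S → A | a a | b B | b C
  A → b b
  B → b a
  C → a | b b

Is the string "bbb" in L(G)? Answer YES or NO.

CNF form of G:
  S -> T0 B | T0 C | T0 T0 | T1 T1
  A -> T0 T0
  B -> T0 T1
  C -> T0 T0 | a
  T0 -> b
  T1 -> a

CYK fill:
  T[0,0] 'b' = {T0}  orig:{}
  T[1,1] 'b' = {T0}  orig:{}
  T[2,2] 'b' = {T0}  orig:{}
  T[0,1] 'bb' = {A,C,S}
  T[1,2] 'bb' = {A,C,S}
  T[0,2] 'bbb' = {S}

S ∈ T[0,2] ⇒ YES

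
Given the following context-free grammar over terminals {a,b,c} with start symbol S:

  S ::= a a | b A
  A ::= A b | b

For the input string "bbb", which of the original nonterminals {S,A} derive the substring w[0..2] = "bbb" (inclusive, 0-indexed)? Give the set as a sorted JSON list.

CNF form of G:
  S -> T0 A | T1 T1
  A -> A T0 | b
  T0 -> b
  T1 -> a

CYK table (by increasing span), restricted to cells inside w[0..2]:
  T[0,0] 'b' = {A,T0}  orig:{A}
  T[1,1] 'b' = {A,T0}  orig:{A}
  T[2,2] 'b' = {A,T0}  orig:{A}
  T[0,1] 'bb' = {A,S}
  T[1,2] 'bb' = {A,S}
  T[0,2] 'bbb' = {A,S}

Original NTs in T[0,2] deriving "bbb": ["A", "S"]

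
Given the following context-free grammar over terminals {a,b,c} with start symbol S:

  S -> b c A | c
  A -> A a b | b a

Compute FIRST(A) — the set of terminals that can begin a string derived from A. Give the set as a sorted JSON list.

FIRST iteration:
iter 1:
  A via A→b a: +{b}
  S via S→b c A: +{b}
  S via S→c: +{c}
  FIRST(S)={b,c}  FIRST(A)={b}
iter 2: done
  FIRST(S)={b,c}  FIRST(A)={b}

FIRST(A) = ["b"]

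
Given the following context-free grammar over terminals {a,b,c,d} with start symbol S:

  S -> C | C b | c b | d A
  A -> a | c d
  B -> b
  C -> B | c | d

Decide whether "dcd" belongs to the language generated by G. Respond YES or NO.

Convert to CNF:
  S -> C T2 | T0 T2 | T1 A | b | c | d
  A -> T0 T1 | a
  B -> b
  C -> b | c | d
  T0 -> c
  T1 -> d
  T2 -> b

Fill CYK table bottom-up:
  [0..0]={C,S,T1}  "d"  orig:{C,S}
  [1..1]={C,S,T0}  "c"  orig:{C,S}
  [2..2]={C,S,T1}  "d"  orig:{C,S}
  [0..1]=∅  "dc"
  [1..2]={A}  "cd"
  [0..2]={S}  "dcd"

S ∈ T[0,2] ⇒ YES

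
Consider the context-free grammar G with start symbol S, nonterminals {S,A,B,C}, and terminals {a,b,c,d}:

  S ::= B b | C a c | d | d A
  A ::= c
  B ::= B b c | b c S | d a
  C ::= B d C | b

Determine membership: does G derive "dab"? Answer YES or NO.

Convert to CNF:
  S -> B T0 | C X7 | T2 A | d
  A -> c
  B -> B X4 | T0 X5 | T2 T3
  C -> B X6 | b
  T0 -> b
  T1 -> c
  T2 -> d
  T3 -> a
  X4 -> T0 T1
  X5 -> T1 S
  X6 -> T2 C
  X7 -> T3 T1

CYK fill:
  [0..0]={S,T2}  "d"  orig:{S}
  [1..1]={T3}  "a"  orig:{}
  [2..2]={C,T0}  "b"  orig:{C}
  [0..1]={B}  "da"
  [1..2]=∅  "ab"
  [0..2]={S}  "dab"

S ∈ T[0,2] ⇒ YES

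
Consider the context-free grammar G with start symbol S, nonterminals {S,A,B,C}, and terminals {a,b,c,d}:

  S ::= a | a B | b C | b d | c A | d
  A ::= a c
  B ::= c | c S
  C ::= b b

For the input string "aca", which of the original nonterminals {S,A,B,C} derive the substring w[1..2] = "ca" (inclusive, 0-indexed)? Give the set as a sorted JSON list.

CNF form of G:
  S -> T0 B | T1 A | T2 C | T2 T3 | a | d
  A -> T0 T1
  B -> T1 S | c
  C -> T2 T2
  T0 -> a
  T1 -> c
  T2 -> b
  T3 -> d

Fill CYK table bottom-up — only the sub-triangle for w[1..2]:
  cell(1,1) c: {B,T1}  orig:{B}
  cell(2,2) a: {S,T0}  orig:{S}
  cell(1,2) ca: {B}

Original NTs in T[1,2] deriving "ca": ["B"]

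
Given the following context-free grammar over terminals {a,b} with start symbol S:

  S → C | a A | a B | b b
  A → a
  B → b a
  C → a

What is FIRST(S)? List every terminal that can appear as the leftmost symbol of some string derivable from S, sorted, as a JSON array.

FIRST iteration:
pass 1:
  A via A→a: +{a}
  B via B→b a: +{b}
  C via C→a: +{a}
  S via S→C: +{a}
  S via S→b b: +{b}
  FIRST[S]={a,b}  FIRST[A]={a}  FIRST[B]={b}  FIRST[C]={a}
pass 2: (stable)
  FIRST[S]={a,b}  FIRST[A]={a}  FIRST[B]={b}  FIRST[C]={a}

FIRST(S) = ["a", "b"]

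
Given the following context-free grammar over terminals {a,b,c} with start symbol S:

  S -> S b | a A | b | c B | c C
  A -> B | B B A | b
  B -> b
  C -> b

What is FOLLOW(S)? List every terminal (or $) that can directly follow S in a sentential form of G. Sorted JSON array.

FIRST iteration:
pass 1:
  A via A→b: +{b}
  B via B→b: +{b}
  C via C→b: +{b}
  S via S→a A: +{a}
  S via S→b: +{b}
  S via S→c B: +{c}
  FIRST(S)={a,b,c}  FIRST(A)={b}  FIRST(B)={b}  FIRST(C)={b}
pass 2: — fixpoint
  FIRST(S)={a,b,c}  FIRST(A)={b}  FIRST(B)={b}  FIRST(C)={b}

FOLLOW iteration:
seed FOLLOW(S) with $
pass 1:
  A→B B A: FOLLOW(B) ⊇ FIRST(B) = {b}; new: +{b}
  S→S b: FOLLOW(S) ⊇ FIRST(b) = {b}; new: +{b}
  S→a A: FOLLOW(A) ⊇ FOLLOW(S) ⊇ {$,b}; new: +{$,b}
  S→c B: FOLLOW(B) ⊇ FOLLOW(S) ⊇ {$,b}; new: +{$}
  S→c C: FOLLOW(C) ⊇ FOLLOW(S) ⊇ {$,b}; new: +{$,b}
  FOLLOW(S)={$,b}  FOLLOW(A)={$,b}  FOLLOW(B)={$,b}  FOLLOW(C)={$,b}
pass 2: (stable)
  FOLLOW(S)={$,b}  FOLLOW(A)={$,b}  FOLLOW(B)={$,b}  FOLLOW(C)={$,b}

FOLLOW(S) = ["$", "b"]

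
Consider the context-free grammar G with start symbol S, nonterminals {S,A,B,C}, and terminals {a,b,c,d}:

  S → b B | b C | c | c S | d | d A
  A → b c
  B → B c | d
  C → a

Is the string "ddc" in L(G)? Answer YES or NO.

CNF form of G:
  S -> T0 B | T0 C | T1 S | T2 A | c | d
  A -> T0 T1
  B -> B T1 | d
  C -> a
  T0 -> b
  T1 -> c
  T2 -> d

CYK table (by increasing span):
  [0..0]={B,S,T2}  "d"  orig:{B,S}
  [1..1]={B,S,T2}  "d"  orig:{B,S}
  [2..2]={S,T1}  "c"  orig:{S}
  [0..1]=∅  "dd"
  [1..2]={B}  "dc"
  [0..2]=∅  "ddc"

S ∉ T[0,2] ⇒ NO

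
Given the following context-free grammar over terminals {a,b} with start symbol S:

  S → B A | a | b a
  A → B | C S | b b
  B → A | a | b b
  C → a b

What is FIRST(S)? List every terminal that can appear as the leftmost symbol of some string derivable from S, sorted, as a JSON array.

FIRST sets, iterate to fixpoint:
[1]
  A via A→b b: +{b}
  B via B→A: +{b}
  B via B→a: +{a}
  C via C→a b: +{a}
  S via S→B A: +{a,b}
  FIRST(S)={a,b}  FIRST(A)={b}  FIRST(B)={a,b}  FIRST(C)={a}
[2]
  A via A→B: +{a}
  FIRST(S)={a,b}  FIRST(A)={a,b}  FIRST(B)={a,b}  FIRST(C)={a}
[3] — fixpoint
  FIRST(S)={a,b}  FIRST(A)={a,b}  FIRST(B)={a,b}  FIRST(C)={a}

FIRST(S) = ["a", "b"]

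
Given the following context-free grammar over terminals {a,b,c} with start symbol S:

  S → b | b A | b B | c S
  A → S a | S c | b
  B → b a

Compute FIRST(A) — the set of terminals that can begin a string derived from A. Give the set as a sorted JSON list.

Compute FIRST by fixpoint:
[1]
  A via A→b: +{b}
  B via B→b a: +{b}
  S via S→b: +{b}
  S via S→c S: +{c}
  FIRST(S)={b,c}  FIRST(A)={b}  FIRST(B)={b}
[2]
  A via A→S a: +{c}
  FIRST(S)={b,c}  FIRST(A)={b,c}  FIRST(B)={b}
[3] (stable)
  FIRST(S)={b,c}  FIRST(A)={b,c}  FIRST(B)={b}

FIRST(A) = ["b", "c"]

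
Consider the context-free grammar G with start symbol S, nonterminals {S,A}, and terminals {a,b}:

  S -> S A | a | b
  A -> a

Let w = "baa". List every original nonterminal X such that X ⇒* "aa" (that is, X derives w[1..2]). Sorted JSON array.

CNF form of G:
  S -> S A | a | b
  A -> a

CYK fill — only the sub-triangle for w[1..2]:
  T[1,1] 'a' = {A,S}
  T[2,2] 'a' = {A,S}
  T[1,2] 'aa' = {S}

Original NTs in T[1,2] deriving "aa": ["S"]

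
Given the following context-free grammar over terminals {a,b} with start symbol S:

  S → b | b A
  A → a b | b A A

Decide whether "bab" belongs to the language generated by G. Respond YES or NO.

Convert to CNF:
  S -> T1 A | b
  A -> T0 T1 | T1 X2
  T0 -> a
  T1 -> b
  X2 -> A A

CYK table (by increasing span):
  [0..0]={S,T1}  "b"  orig:{S}
  [1..1]={T0}  "a"  orig:{}
  [2..2]={S,T1}  "b"  orig:{S}
  [0..1]=∅  "ba"
  [1..2]={A}  "ab"
  [0..2]={S}  "bab"

S ∈ T[0,2] ⇒ YES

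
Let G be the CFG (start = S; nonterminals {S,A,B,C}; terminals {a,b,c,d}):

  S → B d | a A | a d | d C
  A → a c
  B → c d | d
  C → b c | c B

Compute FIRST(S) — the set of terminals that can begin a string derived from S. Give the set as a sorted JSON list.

FIRST iteration:
round 1:
  A via A→a c: +{a}
  B via B→c d: +{c}
  B via B→d: +{d}
  C via C→b c: +{b}
  C via C→c B: +{c}
  S via S→B d: +{c,d}
  S via S→a A: +{a}
  FIRST[S]={a,c,d}  FIRST[A]={a}  FIRST[B]={c,d}  FIRST[C]={b,c}
round 2: done
  FIRST[S]={a,c,d}  FIRST[A]={a}  FIRST[B]={c,d}  FIRST[C]={b,c}

FIRST(S) = ["a", "c", "d"]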